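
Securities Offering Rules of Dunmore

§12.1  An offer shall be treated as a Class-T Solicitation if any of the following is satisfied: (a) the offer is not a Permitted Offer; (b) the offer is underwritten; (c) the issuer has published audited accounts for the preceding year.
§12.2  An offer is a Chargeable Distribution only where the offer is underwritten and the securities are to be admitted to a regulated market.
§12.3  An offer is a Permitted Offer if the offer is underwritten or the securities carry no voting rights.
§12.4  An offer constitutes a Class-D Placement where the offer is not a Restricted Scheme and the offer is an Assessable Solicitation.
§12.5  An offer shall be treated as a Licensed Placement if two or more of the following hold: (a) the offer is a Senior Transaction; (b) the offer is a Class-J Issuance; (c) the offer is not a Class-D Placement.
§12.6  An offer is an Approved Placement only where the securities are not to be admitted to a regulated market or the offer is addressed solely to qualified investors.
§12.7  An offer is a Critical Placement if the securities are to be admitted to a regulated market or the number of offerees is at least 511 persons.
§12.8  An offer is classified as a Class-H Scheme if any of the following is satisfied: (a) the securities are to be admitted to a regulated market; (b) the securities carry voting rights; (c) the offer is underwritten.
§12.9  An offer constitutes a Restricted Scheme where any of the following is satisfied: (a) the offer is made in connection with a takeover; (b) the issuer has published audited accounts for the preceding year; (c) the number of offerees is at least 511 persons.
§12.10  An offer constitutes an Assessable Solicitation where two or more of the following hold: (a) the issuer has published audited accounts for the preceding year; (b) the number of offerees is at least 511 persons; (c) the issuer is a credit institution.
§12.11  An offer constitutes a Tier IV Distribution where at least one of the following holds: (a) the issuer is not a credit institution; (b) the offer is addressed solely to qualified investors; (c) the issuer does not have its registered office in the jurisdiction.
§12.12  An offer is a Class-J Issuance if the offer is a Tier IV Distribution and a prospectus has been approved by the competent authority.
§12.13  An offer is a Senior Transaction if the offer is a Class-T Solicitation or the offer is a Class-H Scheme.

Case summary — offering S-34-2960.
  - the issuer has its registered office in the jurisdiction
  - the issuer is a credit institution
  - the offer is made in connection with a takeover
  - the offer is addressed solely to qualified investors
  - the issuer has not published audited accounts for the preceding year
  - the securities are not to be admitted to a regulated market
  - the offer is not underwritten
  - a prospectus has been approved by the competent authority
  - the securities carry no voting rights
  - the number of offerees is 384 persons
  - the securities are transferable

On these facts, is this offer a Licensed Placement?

Yes

§12.3 — Permitted Offer: [the offer is underwritten? no] OR [the securities carry no voting rights? yes] → satisfied.
§12.1 — Class-T Solicitation: [not a Permitted Offer (§12.3)? no] OR [the offer is underwritten? no] OR [the issuer has published audited accounts for the preceding year? no] → not satisfied.
§12.8 — Class-H Scheme: [the securities are to be admitted to a regulated market? no] OR [the securities carry voting rights? no] OR [the offer is underwritten? no] → not satisfied.
§12.13 — Senior Transaction: [Class-T Solicitation (§12.1)? no] OR [Class-H Scheme (§12.8)? no] → not satisfied.
§12.11 — Tier IV Distribution: [the issuer is not a credit institution? no] OR [the offer is addressed solely to qualified investors? yes] OR [the issuer does not have its registered office in the jurisdiction? no] → satisfied.
§12.12 — Class-J Issuance: [Tier IV Distribution (§12.11)? yes] AND [a prospectus has been approved by the competent authority? yes] → satisfied.
§12.9 — Restricted Scheme: [the offer is made in connection with a takeover? yes] OR [the issuer has published audited accounts for the preceding year? no] OR [number of offerees: 384 persons ≥ 511 persons? no] → satisfied.
§12.10 — Assessable Solicitation: the issuer has published audited accounts for the preceding year? no; number of offerees: 384 persons ≥ 511 persons? no; the issuer is a credit institution? yes — 1 of 3 hold (need ≥2) → not satisfied.
§12.4 — Class-D Placement: [not a Restricted Scheme (§12.9)? no] AND [Assessable Solicitation (§12.10)? no] → not satisfied.
§12.5 — Licensed Placement: Senior Transaction (§12.13)? no; Class-J Issuance (§12.12)? yes; not a Class-D Placement (§12.4)? yes — 2 of 3 hold (need ≥2) → satisfied.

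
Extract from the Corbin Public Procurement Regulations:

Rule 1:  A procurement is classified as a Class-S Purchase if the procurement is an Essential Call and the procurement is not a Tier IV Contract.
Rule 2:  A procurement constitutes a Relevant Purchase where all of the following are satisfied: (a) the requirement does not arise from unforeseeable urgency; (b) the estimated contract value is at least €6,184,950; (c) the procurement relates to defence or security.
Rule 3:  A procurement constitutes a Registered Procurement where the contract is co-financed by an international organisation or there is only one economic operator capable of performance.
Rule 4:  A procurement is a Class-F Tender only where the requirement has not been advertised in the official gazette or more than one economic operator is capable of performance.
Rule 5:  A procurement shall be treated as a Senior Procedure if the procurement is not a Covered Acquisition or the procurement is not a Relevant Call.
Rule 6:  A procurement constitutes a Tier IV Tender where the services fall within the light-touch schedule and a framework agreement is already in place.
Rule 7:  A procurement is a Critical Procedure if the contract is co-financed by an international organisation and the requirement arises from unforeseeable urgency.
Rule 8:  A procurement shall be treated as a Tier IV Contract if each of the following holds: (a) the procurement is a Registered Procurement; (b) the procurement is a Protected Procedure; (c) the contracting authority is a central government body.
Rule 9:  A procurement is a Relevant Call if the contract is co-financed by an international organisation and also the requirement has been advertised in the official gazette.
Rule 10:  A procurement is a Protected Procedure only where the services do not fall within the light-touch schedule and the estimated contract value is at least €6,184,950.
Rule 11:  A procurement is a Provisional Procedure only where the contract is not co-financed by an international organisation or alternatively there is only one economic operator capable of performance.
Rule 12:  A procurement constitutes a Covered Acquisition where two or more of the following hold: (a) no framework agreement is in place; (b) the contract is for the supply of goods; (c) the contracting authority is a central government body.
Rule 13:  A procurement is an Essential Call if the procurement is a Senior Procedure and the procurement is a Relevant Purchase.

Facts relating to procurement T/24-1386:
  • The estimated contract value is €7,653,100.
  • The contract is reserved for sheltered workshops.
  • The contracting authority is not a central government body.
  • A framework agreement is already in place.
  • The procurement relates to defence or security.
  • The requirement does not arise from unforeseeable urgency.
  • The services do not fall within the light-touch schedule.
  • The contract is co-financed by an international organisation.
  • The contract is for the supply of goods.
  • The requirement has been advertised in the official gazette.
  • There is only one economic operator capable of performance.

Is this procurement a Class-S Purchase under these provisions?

Yes

rule 12 — Covered Acquisition: no framework agreement is in place? no; the contract is for the supply of goods? yes; the contracting authority is a central government body? no — 1 of 3 hold (need ≥2) → not satisfied.
rule 9 — Relevant Call: [the contract is co-financed by an international organisation? yes] AND [the requirement has been advertised in the official gazette? yes] → satisfied.
rule 5 — Senior Procedure: [not a Covered Acquisition (rule 12)? yes] OR [not a Relevant Call (rule 9)? no] → satisfied.
rule 2 — Relevant Purchase: [the requirement does not arise from unforeseeable urgency? yes] AND [estimated contract value: €7,653,100 ≥ €6,184,950? yes] AND [the procurement relates to defence or security? yes] → satisfied.
rule 13 — Essential Call: [Senior Procedure (rule 5)? yes] AND [Relevant Purchase (rule 2)? yes] → satisfied.
rule 3 — Registered Procurement: [the contract is co-financed by an international organisation? yes] OR [there is only one economic operator capable of performance? yes] → satisfied.
rule 10 — Protected Procedure: [the services do not fall within the light-touch schedule? yes] AND [estimated contract value: €7,653,100 ≥ €6,184,950? yes] → satisfied.
rule 8 — Tier IV Contract: [Registered Procurement (rule 3)? yes] AND [Protected Procedure (rule 10)? yes] AND [the contracting authority is a central government body? no] → not satisfied.
rule 1 — Class-S Purchase: [Essential Call (rule 13)? yes] AND [not a Tier IV Contract (rule 8)? yes] → satisfied.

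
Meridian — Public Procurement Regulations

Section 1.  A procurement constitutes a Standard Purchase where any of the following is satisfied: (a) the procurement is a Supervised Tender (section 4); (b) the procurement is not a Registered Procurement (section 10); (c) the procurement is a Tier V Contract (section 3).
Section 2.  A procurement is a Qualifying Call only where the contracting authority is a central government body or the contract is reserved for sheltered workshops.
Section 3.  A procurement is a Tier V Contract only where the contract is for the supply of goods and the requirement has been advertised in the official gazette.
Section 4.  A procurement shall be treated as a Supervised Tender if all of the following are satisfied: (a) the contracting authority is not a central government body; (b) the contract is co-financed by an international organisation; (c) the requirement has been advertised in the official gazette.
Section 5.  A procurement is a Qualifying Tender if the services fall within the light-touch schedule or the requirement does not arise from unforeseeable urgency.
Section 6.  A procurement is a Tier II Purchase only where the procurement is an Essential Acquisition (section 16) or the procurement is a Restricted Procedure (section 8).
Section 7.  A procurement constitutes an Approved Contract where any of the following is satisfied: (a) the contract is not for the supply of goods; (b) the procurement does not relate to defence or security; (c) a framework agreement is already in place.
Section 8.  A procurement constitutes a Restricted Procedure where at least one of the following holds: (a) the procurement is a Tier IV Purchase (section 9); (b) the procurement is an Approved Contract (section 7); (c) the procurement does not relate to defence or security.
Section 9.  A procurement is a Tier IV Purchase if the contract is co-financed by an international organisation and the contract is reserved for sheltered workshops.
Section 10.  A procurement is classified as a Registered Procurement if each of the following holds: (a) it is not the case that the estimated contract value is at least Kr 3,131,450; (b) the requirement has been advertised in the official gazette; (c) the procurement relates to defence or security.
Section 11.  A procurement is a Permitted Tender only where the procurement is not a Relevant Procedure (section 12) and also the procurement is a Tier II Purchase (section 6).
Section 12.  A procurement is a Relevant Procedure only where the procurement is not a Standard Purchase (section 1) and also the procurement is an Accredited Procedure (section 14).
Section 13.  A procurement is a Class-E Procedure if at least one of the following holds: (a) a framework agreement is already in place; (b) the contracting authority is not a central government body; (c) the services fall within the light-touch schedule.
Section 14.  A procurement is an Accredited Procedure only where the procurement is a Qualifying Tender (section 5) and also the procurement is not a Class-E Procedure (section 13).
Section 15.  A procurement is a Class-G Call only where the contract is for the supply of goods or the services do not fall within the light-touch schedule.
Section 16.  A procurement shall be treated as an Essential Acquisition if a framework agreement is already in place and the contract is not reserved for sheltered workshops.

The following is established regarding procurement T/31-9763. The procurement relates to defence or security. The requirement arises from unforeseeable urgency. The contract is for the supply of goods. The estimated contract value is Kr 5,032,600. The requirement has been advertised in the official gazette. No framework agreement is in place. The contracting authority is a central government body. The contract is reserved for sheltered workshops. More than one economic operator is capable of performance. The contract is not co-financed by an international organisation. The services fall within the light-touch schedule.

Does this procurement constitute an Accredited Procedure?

No

section 5 — Qualifying Tender: [the services fall within the light-touch schedule? yes] OR [the requirement does not arise from unforeseeable urgency? no] → satisfied.
section 13 — Class-E Procedure: [a framework agreement is already in place? no] OR [the contracting authority is not a central government body? no] OR [the services fall within the light-touch schedule? yes] → satisfied.
section 14 — Accredited Procedure: [Qualifying Tender (section 5)? yes] AND [not a Class-E Procedure (section 13)? no] → not satisfied.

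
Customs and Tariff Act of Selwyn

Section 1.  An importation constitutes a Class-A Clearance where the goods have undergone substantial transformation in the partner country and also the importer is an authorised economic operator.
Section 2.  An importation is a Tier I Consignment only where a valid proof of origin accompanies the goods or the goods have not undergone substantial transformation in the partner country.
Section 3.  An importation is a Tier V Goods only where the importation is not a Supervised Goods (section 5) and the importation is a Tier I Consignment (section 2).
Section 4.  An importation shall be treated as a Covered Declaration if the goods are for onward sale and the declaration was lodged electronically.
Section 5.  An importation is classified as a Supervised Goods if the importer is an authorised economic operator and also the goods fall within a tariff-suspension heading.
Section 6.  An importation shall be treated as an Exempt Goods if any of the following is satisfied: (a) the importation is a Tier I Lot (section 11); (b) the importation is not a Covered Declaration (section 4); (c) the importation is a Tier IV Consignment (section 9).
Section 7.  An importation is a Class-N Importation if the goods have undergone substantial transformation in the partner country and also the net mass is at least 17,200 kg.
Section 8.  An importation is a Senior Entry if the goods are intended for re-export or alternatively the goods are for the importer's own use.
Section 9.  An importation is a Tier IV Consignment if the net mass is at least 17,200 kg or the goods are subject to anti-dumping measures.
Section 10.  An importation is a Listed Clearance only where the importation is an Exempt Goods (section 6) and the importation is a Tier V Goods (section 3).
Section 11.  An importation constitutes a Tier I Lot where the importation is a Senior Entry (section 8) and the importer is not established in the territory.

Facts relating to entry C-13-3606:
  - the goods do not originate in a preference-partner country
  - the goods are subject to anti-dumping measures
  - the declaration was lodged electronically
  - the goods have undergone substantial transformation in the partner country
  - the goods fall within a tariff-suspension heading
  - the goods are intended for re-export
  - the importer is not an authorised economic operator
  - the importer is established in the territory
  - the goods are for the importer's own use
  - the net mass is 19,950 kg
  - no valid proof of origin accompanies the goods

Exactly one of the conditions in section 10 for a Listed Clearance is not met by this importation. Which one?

Tier V Goods

section 8 — Senior Entry: [the goods are intended for re-export? yes] OR [the goods are for the importer's own use? yes] → satisfied.
section 11 — Tier I Lot: [Senior Entry (section 8)? yes] AND [the importer is not established in the territory? no] → not satisfied.
section 4 — Covered Declaration: [the goods are for onward sale? no] AND [the declaration was lodged electronically? yes] → not satisfied.
section 9 — Tier IV Consignment: [net mass: 19,950 kg ≥ 17,200 kg? yes] OR [the goods are subject to anti-dumping measures? yes] → satisfied.
section 6 — Exempt Goods: [Tier I Lot (section 11)? no] OR [not a Covered Declaration (section 4)? yes] OR [Tier IV Consignment (section 9)? yes] → satisfied.
section 5 — Supervised Goods: [the importer is an authorised economic operator? no] AND [the goods fall within a tariff-suspension heading? yes] → not satisfied.
section 2 — Tier I Consignment: [a valid proof of origin accompanies the goods? no] OR [the goods have not undergone substantial transformation in the partner country? no] → not satisfied.
section 3 — Tier V Goods: [not a Supervised Goods (section 5)? yes] AND [Tier I Consignment (section 2)? no] → not satisfied.
section 10 — Listed Clearance: [Exempt Goods (section 6)? yes] AND [Tier V Goods (section 3)? no] → not satisfied.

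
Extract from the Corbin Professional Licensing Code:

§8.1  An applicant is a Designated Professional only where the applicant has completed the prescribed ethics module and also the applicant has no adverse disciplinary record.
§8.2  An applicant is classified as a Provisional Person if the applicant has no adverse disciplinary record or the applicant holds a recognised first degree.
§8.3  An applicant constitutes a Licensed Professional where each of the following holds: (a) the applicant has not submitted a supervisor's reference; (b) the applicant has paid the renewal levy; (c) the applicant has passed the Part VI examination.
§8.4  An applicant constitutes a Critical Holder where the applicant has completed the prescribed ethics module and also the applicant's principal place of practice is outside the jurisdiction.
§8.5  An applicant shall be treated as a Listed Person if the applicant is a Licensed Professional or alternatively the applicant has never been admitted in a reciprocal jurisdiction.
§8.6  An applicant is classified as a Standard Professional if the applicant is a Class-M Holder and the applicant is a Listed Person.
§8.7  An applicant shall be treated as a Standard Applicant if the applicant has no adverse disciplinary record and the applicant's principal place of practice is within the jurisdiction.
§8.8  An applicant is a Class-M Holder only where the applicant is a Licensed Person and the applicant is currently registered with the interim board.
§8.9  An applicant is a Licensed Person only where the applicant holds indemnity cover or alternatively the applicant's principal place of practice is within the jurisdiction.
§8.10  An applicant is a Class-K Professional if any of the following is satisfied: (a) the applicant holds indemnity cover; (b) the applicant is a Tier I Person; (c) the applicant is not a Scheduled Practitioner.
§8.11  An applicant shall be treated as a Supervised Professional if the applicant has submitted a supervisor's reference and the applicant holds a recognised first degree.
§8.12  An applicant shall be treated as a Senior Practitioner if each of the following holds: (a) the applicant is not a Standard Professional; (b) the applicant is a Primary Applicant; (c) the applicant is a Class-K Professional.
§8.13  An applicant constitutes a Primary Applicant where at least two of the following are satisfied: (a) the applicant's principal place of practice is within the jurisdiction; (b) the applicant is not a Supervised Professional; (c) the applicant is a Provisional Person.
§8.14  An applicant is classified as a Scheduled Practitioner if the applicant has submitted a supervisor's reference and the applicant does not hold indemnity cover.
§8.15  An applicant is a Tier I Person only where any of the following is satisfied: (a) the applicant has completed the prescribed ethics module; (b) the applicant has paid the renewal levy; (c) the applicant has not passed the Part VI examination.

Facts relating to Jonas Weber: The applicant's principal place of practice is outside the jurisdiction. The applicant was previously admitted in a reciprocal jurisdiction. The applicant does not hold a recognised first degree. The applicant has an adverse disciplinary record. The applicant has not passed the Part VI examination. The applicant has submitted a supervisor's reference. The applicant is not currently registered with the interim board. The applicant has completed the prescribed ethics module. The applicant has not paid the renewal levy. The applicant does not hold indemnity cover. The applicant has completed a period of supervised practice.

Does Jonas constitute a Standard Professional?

No

§8.9 — Licensed Person: [the applicant holds indemnity cover? no] OR [the applicant's principal place of practice is within the jurisdiction? no] → not satisfied.
§8.8 — Class-M Holder: [Licensed Person (§8.9)? no] AND [the applicant is currently registered with the interim board? no] → not satisfied.
§8.3 — Licensed Professional: [the applicant has not submitted a supervisor's reference? no] AND [the applicant has paid the renewal levy? no] AND [the applicant has passed the Part VI examination? no] → not satisfied.
§8.5 — Listed Person: [Licensed Professional (§8.3)? no] OR [the applicant has never been admitted in a reciprocal jurisdiction? no] → not satisfied.
§8.6 — Standard Professional: [Class-M Holder (§8.8)? no] AND [Listed Person (§8.5)? no] → not satisfied.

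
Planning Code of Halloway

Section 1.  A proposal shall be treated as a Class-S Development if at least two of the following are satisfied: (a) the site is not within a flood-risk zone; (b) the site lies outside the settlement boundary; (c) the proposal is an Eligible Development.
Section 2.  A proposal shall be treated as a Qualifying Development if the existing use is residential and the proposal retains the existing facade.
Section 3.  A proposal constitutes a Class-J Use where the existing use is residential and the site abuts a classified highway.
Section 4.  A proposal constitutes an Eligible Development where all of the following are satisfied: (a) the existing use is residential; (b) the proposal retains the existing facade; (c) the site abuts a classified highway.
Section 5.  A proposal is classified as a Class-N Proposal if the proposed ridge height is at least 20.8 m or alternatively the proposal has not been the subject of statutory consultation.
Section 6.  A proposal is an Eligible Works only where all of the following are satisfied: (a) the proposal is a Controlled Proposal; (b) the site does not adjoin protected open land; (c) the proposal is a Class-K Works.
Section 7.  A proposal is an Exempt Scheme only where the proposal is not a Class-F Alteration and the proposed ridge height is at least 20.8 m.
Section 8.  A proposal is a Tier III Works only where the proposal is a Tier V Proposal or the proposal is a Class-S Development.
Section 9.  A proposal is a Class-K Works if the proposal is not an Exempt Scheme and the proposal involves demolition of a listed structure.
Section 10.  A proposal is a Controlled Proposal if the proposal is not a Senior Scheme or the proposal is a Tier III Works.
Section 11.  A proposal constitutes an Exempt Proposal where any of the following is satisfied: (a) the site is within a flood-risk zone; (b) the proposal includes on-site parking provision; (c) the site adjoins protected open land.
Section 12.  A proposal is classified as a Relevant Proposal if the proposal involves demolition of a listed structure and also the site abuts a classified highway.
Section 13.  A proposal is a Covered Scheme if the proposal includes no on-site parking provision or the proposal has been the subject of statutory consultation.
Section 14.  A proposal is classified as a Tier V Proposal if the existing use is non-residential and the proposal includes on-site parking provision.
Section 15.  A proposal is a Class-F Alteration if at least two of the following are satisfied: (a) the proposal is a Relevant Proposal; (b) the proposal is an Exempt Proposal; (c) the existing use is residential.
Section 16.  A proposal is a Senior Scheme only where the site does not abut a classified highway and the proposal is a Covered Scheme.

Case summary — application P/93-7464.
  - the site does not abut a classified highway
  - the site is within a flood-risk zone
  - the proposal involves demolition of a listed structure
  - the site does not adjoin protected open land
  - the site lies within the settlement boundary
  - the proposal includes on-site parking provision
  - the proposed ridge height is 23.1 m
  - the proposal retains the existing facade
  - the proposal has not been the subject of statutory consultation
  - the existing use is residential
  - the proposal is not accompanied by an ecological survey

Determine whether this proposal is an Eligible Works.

Yes

section 13 — Covered Scheme: [the proposal includes no on-site parking provision? no] OR [the proposal has been the subject of statutory consultation? no] → not satisfied.
section 16 — Senior Scheme: [the site does not abut a classified highway? yes] AND [Covered Scheme (section 13)? no] → not satisfied.
section 14 — Tier V Proposal: [the existing use is non-residential? no] AND [the proposal includes on-site parking provision? yes] → not satisfied.
section 4 — Eligible Development: [the existing use is residential? yes] AND [the proposal retains the existing facade? yes] AND [the site abuts a classified highway? no] → not satisfied.
section 1 — Class-S Development: the site is not within a flood-risk zone? no; the site lies outside the settlement boundary? no; Eligible Development (section 4)? no — 0 of 3 hold (need ≥2) → not satisfied.
section 8 — Tier III Works: [Tier V Proposal (section 14)? no] OR [Class-S Development (section 1)? no] → not satisfied.
section 10 — Controlled Proposal: [not a Senior Scheme (section 16)? yes] OR [Tier III Works (section 8)? no] → satisfied.
section 12 — Relevant Proposal: [the proposal involves demolition of a listed structure? yes] AND [the site abuts a classified highway? no] → not satisfied.
section 11 — Exempt Proposal: [the site is within a flood-risk zone? yes] OR [the proposal includes on-site parking provision? yes] OR [the site adjoins protected open land? no] → satisfied.
section 15 — Class-F Alteration: Relevant Proposal (section 12)? no; Exempt Proposal (section 11)? yes; the existing use is residential? yes — 2 of 3 hold (need ≥2) → satisfied.
section 7 — Exempt Scheme: [not a Class-F Alteration (section 15)? no] AND [proposed ridge height: 23.1 m ≥ 20.8 m? yes] → not satisfied.
section 9 — Class-K Works: [not an Exempt Scheme (section 7)? yes] AND [the proposal involves demolition of a listed structure? yes] → satisfied.
section 6 — Eligible Works: [Controlled Proposal (section 10)? yes] AND [the site does not adjoin protected open land? yes] AND [Class-K Works (section 9)? yes] → satisfied.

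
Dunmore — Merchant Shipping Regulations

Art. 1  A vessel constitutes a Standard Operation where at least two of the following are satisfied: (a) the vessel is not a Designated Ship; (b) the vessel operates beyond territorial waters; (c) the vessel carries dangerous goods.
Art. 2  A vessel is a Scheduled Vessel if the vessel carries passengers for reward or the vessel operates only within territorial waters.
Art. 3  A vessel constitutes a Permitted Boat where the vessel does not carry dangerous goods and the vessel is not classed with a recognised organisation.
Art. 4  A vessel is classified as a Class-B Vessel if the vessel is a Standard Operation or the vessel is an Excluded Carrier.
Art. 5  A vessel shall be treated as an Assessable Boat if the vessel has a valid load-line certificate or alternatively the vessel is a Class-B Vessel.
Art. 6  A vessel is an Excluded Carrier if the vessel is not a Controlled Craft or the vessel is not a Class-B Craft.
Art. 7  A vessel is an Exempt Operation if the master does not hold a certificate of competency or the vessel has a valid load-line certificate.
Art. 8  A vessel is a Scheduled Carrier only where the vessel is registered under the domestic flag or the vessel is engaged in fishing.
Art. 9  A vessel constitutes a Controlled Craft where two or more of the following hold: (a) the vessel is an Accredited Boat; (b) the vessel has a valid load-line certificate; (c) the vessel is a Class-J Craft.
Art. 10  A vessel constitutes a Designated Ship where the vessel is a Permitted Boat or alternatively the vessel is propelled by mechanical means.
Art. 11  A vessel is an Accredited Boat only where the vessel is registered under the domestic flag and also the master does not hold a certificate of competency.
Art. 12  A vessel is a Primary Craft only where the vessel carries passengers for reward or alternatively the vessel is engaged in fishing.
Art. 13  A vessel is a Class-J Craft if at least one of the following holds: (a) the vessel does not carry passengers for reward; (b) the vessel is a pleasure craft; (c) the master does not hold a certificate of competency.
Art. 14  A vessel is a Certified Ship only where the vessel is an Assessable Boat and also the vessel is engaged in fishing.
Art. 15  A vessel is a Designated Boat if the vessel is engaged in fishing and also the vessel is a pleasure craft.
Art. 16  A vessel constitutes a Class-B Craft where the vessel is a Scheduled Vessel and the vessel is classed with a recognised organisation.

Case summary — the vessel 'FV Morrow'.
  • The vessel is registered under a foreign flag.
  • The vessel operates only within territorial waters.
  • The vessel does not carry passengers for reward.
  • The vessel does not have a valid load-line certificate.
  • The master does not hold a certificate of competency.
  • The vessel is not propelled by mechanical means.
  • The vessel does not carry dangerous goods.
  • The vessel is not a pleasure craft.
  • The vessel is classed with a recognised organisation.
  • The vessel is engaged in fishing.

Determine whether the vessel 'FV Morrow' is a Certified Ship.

article 3 — Permitted Boat: [the vessel does not carry dangerous goods? yes] AND [the vessel is not classed with a recognised organisation? no] → not satisfied.
article 10 — Designated Ship: [Permitted Boat (article 3)? no] OR [the vessel is propelled by mechanical means? no] → not satisfied.
article 1 — Standard Operation: not a Designated Ship (article 10)? yes; the vessel operates beyond territorial waters? no; the vessel carries dangerous goods? no — 1 of 3 hold (need ≥2) → not satisfied.
article 11 — Accredited Boat: [the vessel is registered under the domestic flag? no] AND [the master does not hold a certificate of competency? yes] → not satisfied.
article 13 — Class-J Craft: [the vessel does not carry passengers for reward? yes] OR [the vessel is a pleasure craft? no] OR [the master does not hold a certificate of competency? yes] → satisfied.
article 9 — Controlled Craft: Accredited Boat (article 11)? no; the vessel has a valid load-line certificate? no; Class-J Craft (article 13)? yes — 1 of 3 hold (need ≥2) → not satisfied.
article 2 — Scheduled Vessel: [the vessel carries passengers for reward? no] OR [the vessel operates only within territorial waters? yes] → satisfied.
article 16 — Class-B Craft: [Scheduled Vessel (article 2)? yes] AND [the vessel is classed with a recognised organisation? yes] → satisfied.
article 6 — Excluded Carrier: [not a Controlled Craft (article 9)? yes] OR [not a Class-B Craft (article 16)? no] → satisfied.
article 4 — Class-B Vessel: [Standard Operation (article 1)? no] OR [Excluded Carrier (article 6)? yes] → satisfied.
article 5 — Assessable Boat: [the vessel has a valid load-line certificate? no] OR [Class-B Vessel (article 4)? yes] → satisfied.
article 14 — Certified Ship: [Assessable Boat (article 5)? yes] AND [the vessel is engaged in fishing? yes] → satisfied.

Yes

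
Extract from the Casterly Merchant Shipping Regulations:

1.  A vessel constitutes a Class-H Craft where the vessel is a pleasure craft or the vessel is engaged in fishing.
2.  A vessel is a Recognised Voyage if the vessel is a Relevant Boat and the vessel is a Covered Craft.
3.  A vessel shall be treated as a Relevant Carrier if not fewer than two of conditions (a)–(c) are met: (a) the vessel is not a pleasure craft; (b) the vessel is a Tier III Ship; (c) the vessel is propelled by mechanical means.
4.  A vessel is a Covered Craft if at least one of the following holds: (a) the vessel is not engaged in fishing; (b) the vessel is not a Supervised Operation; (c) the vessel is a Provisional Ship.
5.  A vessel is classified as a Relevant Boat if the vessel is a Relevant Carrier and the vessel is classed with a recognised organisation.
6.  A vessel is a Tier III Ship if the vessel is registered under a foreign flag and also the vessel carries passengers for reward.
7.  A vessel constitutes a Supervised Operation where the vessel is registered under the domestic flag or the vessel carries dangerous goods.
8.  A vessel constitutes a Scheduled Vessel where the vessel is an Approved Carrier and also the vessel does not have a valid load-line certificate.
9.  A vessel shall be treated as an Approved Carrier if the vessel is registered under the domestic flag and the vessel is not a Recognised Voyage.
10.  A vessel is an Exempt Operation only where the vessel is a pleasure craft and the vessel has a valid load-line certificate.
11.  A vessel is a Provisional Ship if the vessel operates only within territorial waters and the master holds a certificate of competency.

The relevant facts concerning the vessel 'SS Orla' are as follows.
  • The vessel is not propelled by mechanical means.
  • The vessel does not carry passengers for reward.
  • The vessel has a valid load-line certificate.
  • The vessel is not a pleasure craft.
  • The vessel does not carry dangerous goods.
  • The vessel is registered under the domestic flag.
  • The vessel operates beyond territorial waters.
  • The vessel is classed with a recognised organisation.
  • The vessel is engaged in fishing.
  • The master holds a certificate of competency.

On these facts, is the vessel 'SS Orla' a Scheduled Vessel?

Under paragraph 6: the vessel is registered under a foreign flag? no; and the vessel carries passengers for reward? no. So the vessel is not a Tier III Ship.
Under paragraph 3: the vessel is not a pleasure craft? yes; Tier III Ship (paragraph 6)? no; the vessel is propelled by mechanical means? no — 1 of 3 hold (need ≥2) → not satisfied.
Under paragraph 5: Relevant Carrier (paragraph 3)? no; and the vessel is classed with a recognised organisation? yes. So the vessel is not a Relevant Boat.
Under paragraph 7: the vessel is registered under the domestic flag? yes; or the vessel carries dangerous goods? no. So the vessel is a Supervised Operation.
Under paragraph 11: the vessel operates only within territorial waters? no; and the master holds a certificate of competency? yes. So the vessel is not a Provisional Ship.
Under paragraph 4: the vessel is not engaged in fishing? no; or not a Supervised Operation (paragraph 7)? no; or Provisional Ship (paragraph 11)? no. So the vessel is not a Covered Craft.
Under paragraph 2: Relevant Boat (paragraph 5)? no; and Covered Craft (paragraph 4)? no. So the vessel is not a Recognised Voyage.
Under paragraph 9: the vessel is registered under the domestic flag? yes; and not a Recognised Voyage (paragraph 2)? yes. So the vessel is an Approved Carrier.
Under paragraph 8: Approved Carrier (paragraph 9)? yes; and the vessel does not have a valid load-line certificate? no. So the vessel is not a Scheduled Vessel.

No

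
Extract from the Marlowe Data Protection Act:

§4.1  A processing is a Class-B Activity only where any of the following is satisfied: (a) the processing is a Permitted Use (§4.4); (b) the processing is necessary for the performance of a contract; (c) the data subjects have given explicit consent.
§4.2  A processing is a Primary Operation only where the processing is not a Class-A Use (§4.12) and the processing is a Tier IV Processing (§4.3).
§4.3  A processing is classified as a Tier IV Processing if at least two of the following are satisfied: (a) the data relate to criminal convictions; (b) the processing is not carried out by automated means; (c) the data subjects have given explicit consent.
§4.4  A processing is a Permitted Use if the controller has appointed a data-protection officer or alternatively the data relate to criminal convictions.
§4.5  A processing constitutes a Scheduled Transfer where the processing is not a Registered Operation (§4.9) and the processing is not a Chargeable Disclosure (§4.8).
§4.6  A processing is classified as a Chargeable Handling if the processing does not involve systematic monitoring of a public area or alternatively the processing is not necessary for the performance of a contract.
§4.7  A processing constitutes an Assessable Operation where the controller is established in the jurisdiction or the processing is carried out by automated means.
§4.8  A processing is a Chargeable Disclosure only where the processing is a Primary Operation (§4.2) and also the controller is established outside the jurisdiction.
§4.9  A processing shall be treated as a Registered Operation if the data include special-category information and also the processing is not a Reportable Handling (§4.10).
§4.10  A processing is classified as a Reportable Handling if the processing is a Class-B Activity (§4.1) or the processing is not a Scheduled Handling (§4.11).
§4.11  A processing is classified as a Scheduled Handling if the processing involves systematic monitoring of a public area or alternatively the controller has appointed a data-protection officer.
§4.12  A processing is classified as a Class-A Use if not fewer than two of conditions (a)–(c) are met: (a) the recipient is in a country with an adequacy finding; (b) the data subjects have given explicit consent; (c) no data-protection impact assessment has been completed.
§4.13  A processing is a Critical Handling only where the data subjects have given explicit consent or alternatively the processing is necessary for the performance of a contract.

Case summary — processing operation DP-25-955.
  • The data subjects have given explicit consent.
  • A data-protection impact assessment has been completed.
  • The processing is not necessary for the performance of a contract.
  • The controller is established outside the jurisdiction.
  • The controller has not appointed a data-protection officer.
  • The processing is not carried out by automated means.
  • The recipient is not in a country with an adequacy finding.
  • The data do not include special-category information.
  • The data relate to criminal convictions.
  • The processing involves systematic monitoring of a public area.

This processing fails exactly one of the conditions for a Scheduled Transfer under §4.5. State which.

Chargeable Disclosure

§4.4 — Permitted Use: [the controller has appointed a data-protection officer? no] OR [the data relate to criminal convictions? yes] → satisfied.
§4.1 — Class-B Activity: [Permitted Use (§4.4)? yes] OR [the processing is necessary for the performance of a contract? no] OR [the data subjects have given explicit consent? yes] → satisfied.
§4.11 — Scheduled Handling: [the processing involves systematic monitoring of a public area? yes] OR [the controller has appointed a data-protection officer? no] → satisfied.
§4.10 — Reportable Handling: [Class-B Activity (§4.1)? yes] OR [not a Scheduled Handling (§4.11)? no] → satisfied.
§4.9 — Registered Operation: [the data include special-category information? no] AND [not a Reportable Handling (§4.10)? no] → not satisfied.
§4.12 — Class-A Use: the recipient is in a country with an adequacy finding? no; the data subjects have given explicit consent? yes; no data-protection impact assessment has been completed? no — 1 of 3 hold (need ≥2) → not satisfied.
§4.3 — Tier IV Processing: the data relate to criminal convictions? yes; the processing is not carried out by automated means? yes; the data subjects have given explicit consent? yes — 3 of 3 hold (need ≥2) → satisfied.
§4.2 — Primary Operation: [not a Class-A Use (§4.12)? yes] AND [Tier IV Processing (§4.3)? yes] → satisfied.
§4.8 — Chargeable Disclosure: [Primary Operation (§4.2)? yes] AND [the controller is established outside the jurisdiction? yes] → satisfied.
§4.5 — Scheduled Transfer: [not a Registered Operation (§4.9)? yes] AND [not a Chargeable Disclosure (§4.8)? no] → not satisfied.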